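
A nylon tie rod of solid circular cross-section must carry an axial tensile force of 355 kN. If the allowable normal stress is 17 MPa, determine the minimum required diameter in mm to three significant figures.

Required area A ≥ P/σ_allow = 355000/17 = 20880 mm².
For a solid circular section, d ≥ √(4A/π) = 163.1 mm.

163 mm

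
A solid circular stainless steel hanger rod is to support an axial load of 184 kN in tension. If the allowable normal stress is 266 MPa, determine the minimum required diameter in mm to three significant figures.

Required area A ≥ P/σ_allow = 184000/266 = 691.7 mm².
For a solid circular section, d ≥ √(4A/π) = 29.68 mm.

29.7 mm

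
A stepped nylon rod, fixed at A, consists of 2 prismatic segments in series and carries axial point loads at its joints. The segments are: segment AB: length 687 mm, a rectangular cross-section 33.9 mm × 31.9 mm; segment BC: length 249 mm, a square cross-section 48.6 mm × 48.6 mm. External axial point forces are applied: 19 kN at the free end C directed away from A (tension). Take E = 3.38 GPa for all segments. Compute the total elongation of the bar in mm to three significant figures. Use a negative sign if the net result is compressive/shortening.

4.16 mm

Internal axial forces (sectioning from the free end, tension +): N_BC = 19 kN, N_AB = 19 kN.
A_AB = 1081 mm².
A_BC = 2362 mm².
δ_AB = 19000·687/(1081·3380) = 3.571 mm
δ_BC = 19000·249/(2362·3380) = 0.5926 mm
δ = Σδ_i = 4.164 mm.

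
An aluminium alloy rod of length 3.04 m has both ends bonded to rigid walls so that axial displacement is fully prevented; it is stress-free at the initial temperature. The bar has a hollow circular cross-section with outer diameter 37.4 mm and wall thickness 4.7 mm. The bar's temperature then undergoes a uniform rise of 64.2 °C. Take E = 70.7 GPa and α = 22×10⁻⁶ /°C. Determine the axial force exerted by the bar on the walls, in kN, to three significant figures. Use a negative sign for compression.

-48.2 kN

Free thermal expansion αLΔT = 22e-6 · 3040 · 64.2 = 4.294 mm.
The walls impose strain ε = −(4.294)/3040 = -1.4124e-03; σ = Eε = 70700 · -1.4124e-03 = -99.86 MPa.
Wall reaction R = σ·A = -99.86·482.8 = -48210 N = -48.21 kN.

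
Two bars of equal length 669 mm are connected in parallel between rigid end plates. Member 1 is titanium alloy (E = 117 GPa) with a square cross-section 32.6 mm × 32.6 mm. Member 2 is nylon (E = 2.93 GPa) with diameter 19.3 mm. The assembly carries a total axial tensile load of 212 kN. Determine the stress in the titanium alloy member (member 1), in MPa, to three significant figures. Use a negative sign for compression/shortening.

A_1 = 1063 mm².
A_2 = 292.6 mm².
Equal strain + equilibrium ⇒ each member carries load in proportion to AE: A₁E₁ = 124300000 N, A₂E₂ = 857200 N, ΣAE = 125200000 N.
σ₁ = P·E₁/ΣAE = 212000·117000/125200000 = 198.1 MPa.

198 MPa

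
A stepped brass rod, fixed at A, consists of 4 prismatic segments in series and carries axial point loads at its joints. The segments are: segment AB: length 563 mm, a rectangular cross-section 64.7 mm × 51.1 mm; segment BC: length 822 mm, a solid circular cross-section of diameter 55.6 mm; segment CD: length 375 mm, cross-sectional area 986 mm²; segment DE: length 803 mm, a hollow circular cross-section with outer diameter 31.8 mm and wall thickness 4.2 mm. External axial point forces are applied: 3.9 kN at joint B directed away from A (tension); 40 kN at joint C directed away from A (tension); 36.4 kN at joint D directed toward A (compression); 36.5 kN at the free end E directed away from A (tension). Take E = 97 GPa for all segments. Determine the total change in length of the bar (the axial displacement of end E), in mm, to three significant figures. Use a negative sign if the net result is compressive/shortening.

Internal axial forces (sectioning from the free end, tension +): N_DE = 36.5 kN, N_CD = 0.1 kN, N_BC = 40.1 kN, N_AB = 44 kN.
A_AB = 3306 mm².
A_BC = 2428 mm².
A_DE = 364.2 mm².
δ_AB = 44000·563/(3306·97000) = 0.07724 mm
δ_BC = 40100·822/(2428·97000) = 0.14 mm
δ_CD = 100·375/(986·97000) = 0.0003921 mm
δ_DE = 36500·803/(364.2·97000) = 0.8297 mm
δ = Σδ_i = 1.047 mm.

1.05 mm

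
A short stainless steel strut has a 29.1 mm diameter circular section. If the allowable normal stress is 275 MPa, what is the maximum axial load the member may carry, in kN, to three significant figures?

183 kN

A = 665.1 mm².
P_max = σ_allow · A = 275 · 665.1 = 182900 N = 182.9 kN.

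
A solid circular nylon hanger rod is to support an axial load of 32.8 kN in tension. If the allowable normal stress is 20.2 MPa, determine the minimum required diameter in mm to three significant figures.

45.5 mm

Required area A ≥ P/σ_allow = 32800/20.2 = 1624 mm².
For a solid circular section, d ≥ √(4A/π) = 45.47 mm.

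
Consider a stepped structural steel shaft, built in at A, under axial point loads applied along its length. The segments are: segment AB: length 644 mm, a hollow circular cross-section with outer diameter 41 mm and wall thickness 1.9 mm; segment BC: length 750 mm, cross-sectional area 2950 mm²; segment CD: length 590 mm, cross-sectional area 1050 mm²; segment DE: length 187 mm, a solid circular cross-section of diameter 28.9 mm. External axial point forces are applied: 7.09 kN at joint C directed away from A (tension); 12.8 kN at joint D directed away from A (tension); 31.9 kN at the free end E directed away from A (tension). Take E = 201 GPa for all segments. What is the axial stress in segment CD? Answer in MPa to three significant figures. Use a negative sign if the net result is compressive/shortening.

42.6 MPa

Internal axial forces (sectioning from the free end, tension +): N_DE = 31.9 kN, N_CD = 44.7 kN, N_BC = 51.79 kN, N_AB = 51.79 kN.
σ_CD = N_CD/A_CD = 44700/1050 = 42.57 MPa.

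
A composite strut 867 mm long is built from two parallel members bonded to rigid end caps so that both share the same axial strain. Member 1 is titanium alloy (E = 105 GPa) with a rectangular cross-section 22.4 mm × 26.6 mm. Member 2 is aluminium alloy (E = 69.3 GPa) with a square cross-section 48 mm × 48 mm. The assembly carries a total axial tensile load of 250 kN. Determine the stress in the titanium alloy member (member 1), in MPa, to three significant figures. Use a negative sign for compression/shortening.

A_1 = 595.8 mm².
A_2 = 2304 mm².
Equal strain + equilibrium ⇒ each member carries load in proportion to AE: A₁E₁ = 62560000 N, A₂E₂ = 159700000 N, ΣAE = 222200000 N.
σ₁ = P·E₁/ΣAE = 250000·105000/222200000 = 118.1 MPa.

118 MPa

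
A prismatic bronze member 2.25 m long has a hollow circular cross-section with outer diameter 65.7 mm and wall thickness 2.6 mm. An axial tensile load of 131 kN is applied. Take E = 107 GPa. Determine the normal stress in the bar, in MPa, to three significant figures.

A = 515.4 mm².
σ = N/A = 131000/515.4 = 254.2 MPa.

254 MPa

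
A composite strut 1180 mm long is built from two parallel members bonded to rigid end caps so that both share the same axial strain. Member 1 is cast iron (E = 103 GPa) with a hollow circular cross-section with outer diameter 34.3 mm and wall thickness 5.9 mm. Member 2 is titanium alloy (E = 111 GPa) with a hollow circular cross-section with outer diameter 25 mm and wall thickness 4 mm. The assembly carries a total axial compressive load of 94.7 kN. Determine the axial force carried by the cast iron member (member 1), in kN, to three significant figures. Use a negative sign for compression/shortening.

A_1 = 526.4 mm².
A_2 = 263.9 mm².
Equal strain + equilibrium ⇒ each member carries load in proportion to AE: A₁E₁ = 54220000 N, A₂E₂ = 29290000 N, ΣAE = 83510000 N.
F₁ = P·A₁E₁/ΣAE = -94700·54220000/83510000 = -61480 N.

-61.5 kN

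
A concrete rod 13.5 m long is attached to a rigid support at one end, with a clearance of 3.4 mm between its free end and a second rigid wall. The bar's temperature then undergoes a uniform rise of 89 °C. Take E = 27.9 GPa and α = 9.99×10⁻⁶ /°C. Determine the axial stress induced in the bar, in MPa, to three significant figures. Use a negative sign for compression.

-17.8 MPa

Free thermal expansion αLΔT = 9.99e-6 · 13500 · 89 = 12 mm.
The walls engage after the gap closes; constrained expansion = 12 − 3.4 = 8.603 mm.
The walls impose strain ε = −(8.603)/13500 = -6.3726e-04; σ = Eε = 27900 · -6.3726e-04 = -17.78 MPa.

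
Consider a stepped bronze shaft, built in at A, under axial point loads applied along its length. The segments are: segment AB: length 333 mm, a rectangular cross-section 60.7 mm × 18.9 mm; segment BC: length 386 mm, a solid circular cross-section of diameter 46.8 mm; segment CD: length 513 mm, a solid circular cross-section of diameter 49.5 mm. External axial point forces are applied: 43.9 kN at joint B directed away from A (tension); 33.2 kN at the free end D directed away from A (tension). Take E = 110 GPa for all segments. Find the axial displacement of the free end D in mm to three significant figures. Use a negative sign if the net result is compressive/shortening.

0.352 mm

Internal axial forces (sectioning from the free end, tension +): N_CD = 33.2 kN, N_BC = 33.2 kN, N_AB = 77.1 kN.
A_AB = 1147 mm².
A_BC = 1720 mm².
A_CD = 1924 mm².
δ_AB = 77100·333/(1147·110000) = 0.2034 mm
δ_BC = 33200·386/(1720·110000) = 0.06773 mm
δ_CD = 33200·513/(1924·110000) = 0.08046 mm
δ = Σδ_i = 0.3516 mm.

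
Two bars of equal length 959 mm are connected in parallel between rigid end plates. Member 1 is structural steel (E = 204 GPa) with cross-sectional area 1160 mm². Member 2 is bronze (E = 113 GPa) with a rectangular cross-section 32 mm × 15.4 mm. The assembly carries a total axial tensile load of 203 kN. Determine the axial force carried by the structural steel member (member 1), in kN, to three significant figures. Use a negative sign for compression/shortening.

164 kN

A_2 = 492.8 mm².
Equal strain + equilibrium ⇒ each member carries load in proportion to AE: A₁E₁ = 236600000 N, A₂E₂ = 55690000 N, ΣAE = 292300000 N.
F₁ = P·A₁E₁/ΣAE = 203000·236600000/292300000 = 164300 N.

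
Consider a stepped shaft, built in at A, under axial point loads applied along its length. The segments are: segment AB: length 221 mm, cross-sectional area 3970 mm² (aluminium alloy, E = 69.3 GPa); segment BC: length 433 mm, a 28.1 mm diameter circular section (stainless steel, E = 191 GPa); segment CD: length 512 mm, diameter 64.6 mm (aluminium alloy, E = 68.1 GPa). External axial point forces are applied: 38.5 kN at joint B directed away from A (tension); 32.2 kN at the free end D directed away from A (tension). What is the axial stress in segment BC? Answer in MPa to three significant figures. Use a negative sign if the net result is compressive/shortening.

Internal axial forces (sectioning from the free end, tension +): N_CD = 32.2 kN, N_BC = 32.2 kN, N_AB = 70.7 kN.
A_BC = 620.2 mm².
σ_BC = N_BC/A_BC = 32200/620.2 = 51.92 MPa.

51.9 MPa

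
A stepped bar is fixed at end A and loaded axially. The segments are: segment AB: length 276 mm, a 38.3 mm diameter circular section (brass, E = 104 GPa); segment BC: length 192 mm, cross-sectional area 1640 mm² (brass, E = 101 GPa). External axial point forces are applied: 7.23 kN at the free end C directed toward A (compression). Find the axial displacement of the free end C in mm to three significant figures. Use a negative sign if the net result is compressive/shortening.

-0.0250 mm

Internal axial forces (sectioning from the free end, tension +): N_BC = -7.23 kN, N_AB = -7.23 kN.
A_AB = 1152 mm².
δ_AB = -7230·276/(1152·104000) = -0.01665 mm
δ_BC = -7230·192/(1640·101000) = -0.008381 mm
δ = Σδ_i = -0.02503 mm.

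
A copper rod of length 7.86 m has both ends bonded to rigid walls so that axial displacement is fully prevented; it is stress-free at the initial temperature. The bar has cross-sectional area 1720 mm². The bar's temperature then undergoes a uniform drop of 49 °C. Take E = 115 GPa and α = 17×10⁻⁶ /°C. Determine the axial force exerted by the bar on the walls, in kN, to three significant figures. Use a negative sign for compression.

Free thermal expansion αLΔT = 17e-6 · 7860 · -49 = -6.547 mm.
The walls impose strain ε = −(-6.547)/7860 = 8.3300e-04; σ = Eε = 115000 · 8.3300e-04 = 95.8 MPa.
Wall reaction R = σ·A = 95.8·1720 = 164800 N = 164.8 kN.

165 kN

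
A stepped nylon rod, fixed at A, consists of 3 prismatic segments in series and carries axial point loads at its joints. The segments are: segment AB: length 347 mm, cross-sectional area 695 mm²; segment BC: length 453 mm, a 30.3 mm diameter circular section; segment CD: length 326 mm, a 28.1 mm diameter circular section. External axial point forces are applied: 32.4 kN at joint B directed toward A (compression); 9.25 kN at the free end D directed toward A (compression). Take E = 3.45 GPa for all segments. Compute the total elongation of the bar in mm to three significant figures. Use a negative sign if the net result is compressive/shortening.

Internal axial forces (sectioning from the free end, tension +): N_CD = -9.25 kN, N_BC = -9.25 kN, N_AB = -41.65 kN.
A_BC = 721.1 mm².
A_CD = 620.2 mm².
δ_AB = -41650·347/(695·3450) = -6.028 mm
δ_BC = -9250·453/(721.1·3450) = -1.684 mm
δ_CD = -9250·326/(620.2·3450) = -1.409 mm
δ = Σδ_i = -9.121 mm.

-9.12 mm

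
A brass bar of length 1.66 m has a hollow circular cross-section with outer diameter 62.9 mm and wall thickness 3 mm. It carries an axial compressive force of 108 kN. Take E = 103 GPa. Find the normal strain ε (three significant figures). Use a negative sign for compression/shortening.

-0.00186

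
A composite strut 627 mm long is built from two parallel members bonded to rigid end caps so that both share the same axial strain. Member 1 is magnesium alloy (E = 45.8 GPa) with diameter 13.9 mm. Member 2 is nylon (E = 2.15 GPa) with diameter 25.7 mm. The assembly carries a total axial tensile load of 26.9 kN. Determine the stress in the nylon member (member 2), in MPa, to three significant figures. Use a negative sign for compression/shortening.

A_1 = 151.7 mm².
A_2 = 518.7 mm².
Equal strain + equilibrium ⇒ each member carries load in proportion to AE: A₁E₁ = 6950000 N, A₂E₂ = 1115000 N, ΣAE = 8065000 N.
σ₂ = P·E₂/ΣAE = 26900·2150/8065000 = 7.171 MPa.

7.17 MPa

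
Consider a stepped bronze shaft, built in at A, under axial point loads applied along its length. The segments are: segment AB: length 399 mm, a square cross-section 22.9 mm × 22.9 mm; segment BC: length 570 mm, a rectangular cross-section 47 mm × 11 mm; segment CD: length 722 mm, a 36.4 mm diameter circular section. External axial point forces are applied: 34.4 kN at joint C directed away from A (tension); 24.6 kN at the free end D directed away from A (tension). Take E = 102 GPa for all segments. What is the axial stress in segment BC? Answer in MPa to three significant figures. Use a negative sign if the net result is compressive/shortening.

114 MPa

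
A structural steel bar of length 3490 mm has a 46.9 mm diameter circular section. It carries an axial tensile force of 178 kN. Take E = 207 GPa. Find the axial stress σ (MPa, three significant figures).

103 MPa

A = 1728 mm².
σ = N/A = 178000/1728 = 103 MPa.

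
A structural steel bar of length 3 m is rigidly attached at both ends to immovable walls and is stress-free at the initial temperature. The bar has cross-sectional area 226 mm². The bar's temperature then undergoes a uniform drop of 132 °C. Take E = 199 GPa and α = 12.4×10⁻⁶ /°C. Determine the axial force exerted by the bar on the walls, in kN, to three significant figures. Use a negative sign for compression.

73.6 kN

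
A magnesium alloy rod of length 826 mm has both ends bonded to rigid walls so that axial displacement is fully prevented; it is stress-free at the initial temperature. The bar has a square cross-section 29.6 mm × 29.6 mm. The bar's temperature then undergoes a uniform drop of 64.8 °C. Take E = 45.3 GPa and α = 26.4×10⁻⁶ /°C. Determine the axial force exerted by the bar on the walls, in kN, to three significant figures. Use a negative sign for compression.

67.9 kN

Free thermal expansion αLΔT = 26.4e-6 · 826 · -64.8 = -1.413 mm.
The walls impose strain ε = −(-1.413)/826 = 1.7107e-03; σ = Eε = 45300 · 1.7107e-03 = 77.5 MPa.
Wall reaction R = σ·A = 77.5·876.2 = 67900 N = 67.9 kN.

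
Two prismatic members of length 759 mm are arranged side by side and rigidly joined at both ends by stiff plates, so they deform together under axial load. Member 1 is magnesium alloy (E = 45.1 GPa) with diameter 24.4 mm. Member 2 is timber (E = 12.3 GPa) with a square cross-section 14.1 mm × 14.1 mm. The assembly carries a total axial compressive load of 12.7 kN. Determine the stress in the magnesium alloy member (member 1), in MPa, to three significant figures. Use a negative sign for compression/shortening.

A_1 = 467.6 mm².
A_2 = 198.8 mm².
Equal strain + equilibrium ⇒ each member carries load in proportion to AE: A₁E₁ = 21090000 N, A₂E₂ = 2445000 N, ΣAE = 23530000 N.
σ₁ = P·E₁/ΣAE = -12700·45100/23530000 = -24.34 MPa.

-24.3 MPa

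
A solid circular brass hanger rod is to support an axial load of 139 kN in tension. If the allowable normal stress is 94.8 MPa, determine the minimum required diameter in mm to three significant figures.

Required area A ≥ P/σ_allow = 139000/94.8 = 1466 mm².
For a solid circular section, d ≥ √(4A/π) = 43.21 mm.

43.2 mm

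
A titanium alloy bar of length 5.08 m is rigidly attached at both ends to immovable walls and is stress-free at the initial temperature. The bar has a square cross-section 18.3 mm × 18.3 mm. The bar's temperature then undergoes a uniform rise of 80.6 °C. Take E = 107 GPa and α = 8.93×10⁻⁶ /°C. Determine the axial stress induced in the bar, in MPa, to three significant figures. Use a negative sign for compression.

-77.0 MPa

Free thermal expansion αLΔT = 8.93e-6 · 5080 · 80.6 = 3.656 mm.
The walls impose strain ε = −(3.656)/5080 = -7.1976e-04; σ = Eε = 107000 · -7.1976e-04 = -77.01 MPa.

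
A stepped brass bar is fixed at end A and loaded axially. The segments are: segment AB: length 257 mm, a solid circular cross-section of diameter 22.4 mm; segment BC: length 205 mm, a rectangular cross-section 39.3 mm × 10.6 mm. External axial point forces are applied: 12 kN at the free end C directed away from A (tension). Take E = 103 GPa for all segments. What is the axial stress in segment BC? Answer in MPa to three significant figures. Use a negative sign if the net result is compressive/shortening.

28.8 MPa

Internal axial forces (sectioning from the free end, tension +): N_BC = 12 kN, N_AB = 12 kN.
A_BC = 416.6 mm².
σ_BC = N_BC/A_BC = 12000/416.6 = 28.81 MPa.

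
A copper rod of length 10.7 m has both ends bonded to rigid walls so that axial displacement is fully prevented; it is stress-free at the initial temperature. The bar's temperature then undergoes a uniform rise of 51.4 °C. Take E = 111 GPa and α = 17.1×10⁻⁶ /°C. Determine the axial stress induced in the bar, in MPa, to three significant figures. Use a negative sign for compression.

Free thermal expansion αLΔT = 17.1e-6 · 10700 · 51.4 = 9.405 mm.
The walls impose strain ε = −(9.405)/10700 = -8.7894e-04; σ = Eε = 111000 · -8.7894e-04 = -97.56 MPa.

-97.6 MPa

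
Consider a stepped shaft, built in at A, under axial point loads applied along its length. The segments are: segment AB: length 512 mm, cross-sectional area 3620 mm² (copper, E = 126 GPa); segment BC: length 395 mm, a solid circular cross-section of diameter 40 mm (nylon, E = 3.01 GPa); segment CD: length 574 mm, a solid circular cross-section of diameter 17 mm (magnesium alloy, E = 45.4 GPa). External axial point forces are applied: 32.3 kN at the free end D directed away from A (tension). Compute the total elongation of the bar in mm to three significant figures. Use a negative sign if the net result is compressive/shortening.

5.21 mm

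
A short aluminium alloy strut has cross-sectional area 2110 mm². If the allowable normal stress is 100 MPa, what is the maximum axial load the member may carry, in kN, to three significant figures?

P_max = σ_allow · A = 100 · 2110 = 211000 N = 211 kN.

211 kN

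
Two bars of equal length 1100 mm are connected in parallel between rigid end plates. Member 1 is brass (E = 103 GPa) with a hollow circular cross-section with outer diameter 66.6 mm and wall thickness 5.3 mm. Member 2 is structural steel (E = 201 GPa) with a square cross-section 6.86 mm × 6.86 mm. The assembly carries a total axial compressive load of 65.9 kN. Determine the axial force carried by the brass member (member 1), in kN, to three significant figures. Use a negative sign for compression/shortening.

-60.5 kN

A_1 = 1021 mm².
A_2 = 47.06 mm².
Equal strain + equilibrium ⇒ each member carries load in proportion to AE: A₁E₁ = 105100000 N, A₂E₂ = 9459000 N, ΣAE = 114600000 N.
F₁ = P·A₁E₁/ΣAE = -65900·105100000/114600000 = -60460 N.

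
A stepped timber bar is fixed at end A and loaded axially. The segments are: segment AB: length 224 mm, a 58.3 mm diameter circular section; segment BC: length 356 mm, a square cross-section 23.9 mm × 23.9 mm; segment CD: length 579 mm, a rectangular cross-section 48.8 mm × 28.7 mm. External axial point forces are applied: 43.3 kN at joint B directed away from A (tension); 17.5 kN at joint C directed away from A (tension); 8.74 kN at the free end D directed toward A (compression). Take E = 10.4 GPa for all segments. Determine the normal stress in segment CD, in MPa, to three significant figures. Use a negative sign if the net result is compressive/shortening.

Internal axial forces (sectioning from the free end, tension +): N_CD = -8.74 kN, N_BC = 8.76 kN, N_AB = 52.06 kN.
A_CD = 1401 mm².
σ_CD = N_CD/A_CD = -8740/1401 = -6.24 MPa.

-6.24 MPa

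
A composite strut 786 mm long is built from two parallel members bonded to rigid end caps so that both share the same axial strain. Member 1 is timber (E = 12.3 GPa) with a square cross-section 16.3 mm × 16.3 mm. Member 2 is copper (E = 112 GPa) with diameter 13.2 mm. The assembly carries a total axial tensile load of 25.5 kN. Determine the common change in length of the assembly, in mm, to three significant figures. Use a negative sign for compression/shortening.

1.08 mm

A_1 = 265.7 mm².
A_2 = 136.8 mm².
Equal strain + equilibrium ⇒ each member carries load in proportion to AE: A₁E₁ = 3268000 N, A₂E₂ = 15330000 N, ΣAE = 18590000 N.
δ = PL/ΣAE = 25500·786/18590000 = 1.078 mm.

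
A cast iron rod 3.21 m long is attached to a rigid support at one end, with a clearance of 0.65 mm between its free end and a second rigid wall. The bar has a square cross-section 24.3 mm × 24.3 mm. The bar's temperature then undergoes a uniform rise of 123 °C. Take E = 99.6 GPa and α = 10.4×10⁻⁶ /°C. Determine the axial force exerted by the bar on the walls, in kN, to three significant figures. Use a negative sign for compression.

Free thermal expansion αLΔT = 10.4e-6 · 3210 · 123 = 4.106 mm.
The walls engage after the gap closes; constrained expansion = 4.106 − 0.65 = 3.456 mm.
The walls impose strain ε = −(3.456)/3210 = -1.0767e-03; σ = Eε = 99600 · -1.0767e-03 = -107.2 MPa.
Wall reaction R = σ·A = -107.2·590.5 = -63320 N = -63.32 kN.

-63.3 kN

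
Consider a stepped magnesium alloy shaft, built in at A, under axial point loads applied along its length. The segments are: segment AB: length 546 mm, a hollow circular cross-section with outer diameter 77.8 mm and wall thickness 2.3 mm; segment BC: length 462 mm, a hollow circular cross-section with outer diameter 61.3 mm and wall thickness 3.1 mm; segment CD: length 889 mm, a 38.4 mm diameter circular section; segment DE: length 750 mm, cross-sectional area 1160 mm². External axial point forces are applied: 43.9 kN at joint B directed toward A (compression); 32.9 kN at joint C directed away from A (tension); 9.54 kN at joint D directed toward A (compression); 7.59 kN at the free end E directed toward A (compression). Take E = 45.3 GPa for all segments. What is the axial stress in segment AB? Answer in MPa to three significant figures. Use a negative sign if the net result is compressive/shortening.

-51.6 MPa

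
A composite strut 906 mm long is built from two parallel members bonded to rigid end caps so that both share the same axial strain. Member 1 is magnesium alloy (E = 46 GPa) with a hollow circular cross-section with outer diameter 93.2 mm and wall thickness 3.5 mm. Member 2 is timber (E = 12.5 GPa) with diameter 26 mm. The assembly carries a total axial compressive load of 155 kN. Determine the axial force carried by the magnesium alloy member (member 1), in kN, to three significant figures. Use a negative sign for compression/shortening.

A_1 = 986.3 mm².
A_2 = 530.9 mm².
Equal strain + equilibrium ⇒ each member carries load in proportion to AE: A₁E₁ = 45370000 N, A₂E₂ = 6637000 N, ΣAE = 52010000 N.
F₁ = P·A₁E₁/ΣAE = -155000·45370000/52010000 = -135200 N.

-135 kN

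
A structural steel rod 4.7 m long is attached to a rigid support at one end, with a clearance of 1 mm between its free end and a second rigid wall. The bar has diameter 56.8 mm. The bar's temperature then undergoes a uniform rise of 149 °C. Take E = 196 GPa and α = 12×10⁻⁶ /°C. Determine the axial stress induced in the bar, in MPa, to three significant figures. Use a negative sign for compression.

Free thermal expansion αLΔT = 12e-6 · 4700 · 149 = 8.404 mm.
The walls engage after the gap closes; constrained expansion = 8.404 − 1 = 7.404 mm.
The walls impose strain ε = −(7.404)/4700 = -1.5752e-03; σ = Eε = 196000 · -1.5752e-03 = -308.7 MPa.

-309 MPa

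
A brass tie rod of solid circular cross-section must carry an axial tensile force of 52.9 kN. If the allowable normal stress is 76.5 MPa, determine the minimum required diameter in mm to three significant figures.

29.7 mm

Required area A ≥ P/σ_allow = 52900/76.5 = 691.5 mm².
For a solid circular section, d ≥ √(4A/π) = 29.67 mm.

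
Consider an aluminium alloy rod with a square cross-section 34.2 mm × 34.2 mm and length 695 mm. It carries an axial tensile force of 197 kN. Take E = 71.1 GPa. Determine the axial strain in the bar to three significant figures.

A = 1170 mm².
σ = N/A = 168.4 MPa; ε = σ/E = 168.4/71100 = 2.369e-03.

0.00237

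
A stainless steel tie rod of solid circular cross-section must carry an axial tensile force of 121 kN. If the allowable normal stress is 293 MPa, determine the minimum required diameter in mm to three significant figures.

Required area A ≥ P/σ_allow = 121000/293 = 413 mm².
For a solid circular section, d ≥ √(4A/π) = 22.93 mm.

22.9 mm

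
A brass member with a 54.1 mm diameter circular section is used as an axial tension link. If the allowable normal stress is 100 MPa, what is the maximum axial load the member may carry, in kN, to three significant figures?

A = 2299 mm².
P_max = σ_allow · A = 100 · 2299 = 229900 N = 229.9 kN.

230 kN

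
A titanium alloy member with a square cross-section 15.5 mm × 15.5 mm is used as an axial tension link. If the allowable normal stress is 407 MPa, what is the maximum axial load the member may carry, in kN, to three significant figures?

97.8 kN

A = 240.2 mm².
P_max = σ_allow · A = 407 · 240.2 = 97780 N = 97.78 kN.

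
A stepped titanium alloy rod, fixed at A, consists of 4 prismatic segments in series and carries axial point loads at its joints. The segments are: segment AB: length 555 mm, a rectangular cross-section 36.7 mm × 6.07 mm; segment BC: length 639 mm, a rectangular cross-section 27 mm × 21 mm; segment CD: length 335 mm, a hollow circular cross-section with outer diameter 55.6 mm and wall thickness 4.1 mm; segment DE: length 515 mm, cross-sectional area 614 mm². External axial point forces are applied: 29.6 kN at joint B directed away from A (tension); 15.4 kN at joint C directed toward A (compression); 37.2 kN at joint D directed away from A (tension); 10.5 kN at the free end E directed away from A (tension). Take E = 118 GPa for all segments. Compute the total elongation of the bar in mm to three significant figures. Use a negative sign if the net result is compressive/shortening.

1.89 mm

Internal axial forces (sectioning from the free end, tension +): N_DE = 10.5 kN, N_CD = 47.7 kN, N_BC = 32.3 kN, N_AB = 61.9 kN.
A_AB = 222.8 mm².
A_BC = 567 mm².
A_CD = 663.3 mm².
δ_AB = 61900·555/(222.8·118000) = 1.307 mm
δ_BC = 32300·639/(567·118000) = 0.3085 mm
δ_CD = 47700·335/(663.3·118000) = 0.2041 mm
δ_DE = 10500·515/(614·118000) = 0.07464 mm
δ = Σδ_i = 1.894 mm.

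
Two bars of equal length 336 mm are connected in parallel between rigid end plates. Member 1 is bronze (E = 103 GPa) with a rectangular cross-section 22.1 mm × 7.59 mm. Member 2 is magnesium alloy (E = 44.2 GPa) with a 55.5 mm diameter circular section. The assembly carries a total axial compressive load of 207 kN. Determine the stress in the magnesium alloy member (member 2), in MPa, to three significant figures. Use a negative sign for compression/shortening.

-73.7 MPa

A_1 = 167.7 mm².
A_2 = 2419 mm².
Equal strain + equilibrium ⇒ each member carries load in proportion to AE: A₁E₁ = 17280000 N, A₂E₂ = 106900000 N, ΣAE = 124200000 N.
σ₂ = P·E₂/ΣAE = -207000·44200/124200000 = -73.66 MPa.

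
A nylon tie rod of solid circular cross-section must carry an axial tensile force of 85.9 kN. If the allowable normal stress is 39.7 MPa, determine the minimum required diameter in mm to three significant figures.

52.5 mm

Required area A ≥ P/σ_allow = 85900/39.7 = 2164 mm².
For a solid circular section, d ≥ √(4A/π) = 52.49 mm.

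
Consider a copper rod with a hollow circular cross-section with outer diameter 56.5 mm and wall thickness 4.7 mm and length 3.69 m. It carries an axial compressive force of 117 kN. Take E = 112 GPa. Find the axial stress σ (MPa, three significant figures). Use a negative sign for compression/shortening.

A = 764.9 mm².
σ = N/A = -117000/764.9 = -153 MPa.

-153 MPa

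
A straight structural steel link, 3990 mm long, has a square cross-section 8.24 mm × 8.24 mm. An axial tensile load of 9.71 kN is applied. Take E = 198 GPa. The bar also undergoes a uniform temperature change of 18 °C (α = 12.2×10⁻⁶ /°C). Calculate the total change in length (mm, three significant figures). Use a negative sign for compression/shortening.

3.76 mm

A = 67.9 mm².
δ_mech = NL/(AE) = 9710·3990/(67.9·198000) = 2.882 mm.
δ_thermal = αLΔT = 12.2e-6·3990·18 = 0.8762 mm.
δ = δ_mech + δ_thermal = 3.758 mm.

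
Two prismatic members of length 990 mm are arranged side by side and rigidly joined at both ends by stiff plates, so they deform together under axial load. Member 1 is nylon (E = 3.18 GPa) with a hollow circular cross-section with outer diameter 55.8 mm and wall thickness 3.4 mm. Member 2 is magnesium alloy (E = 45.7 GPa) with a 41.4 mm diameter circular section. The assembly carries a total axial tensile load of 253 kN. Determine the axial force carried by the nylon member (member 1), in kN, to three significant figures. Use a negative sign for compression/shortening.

A_1 = 559.7 mm².
A_2 = 1346 mm².
Equal strain + equilibrium ⇒ each member carries load in proportion to AE: A₁E₁ = 1780000 N, A₂E₂ = 61520000 N, ΣAE = 63300000 N.
F₁ = P·A₁E₁/ΣAE = 253000·1780000/63300000 = 7114 N.

7.11 kN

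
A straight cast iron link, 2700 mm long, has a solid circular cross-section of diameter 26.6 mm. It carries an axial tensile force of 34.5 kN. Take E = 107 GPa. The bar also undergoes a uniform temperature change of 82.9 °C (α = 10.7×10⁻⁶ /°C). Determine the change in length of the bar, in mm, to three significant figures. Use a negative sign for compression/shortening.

A = 555.7 mm².
δ_mech = NL/(AE) = 34500·2700/(555.7·107000) = 1.567 mm.
δ_thermal = αLΔT = 10.7e-6·2700·82.9 = 2.395 mm.
δ = δ_mech + δ_thermal = 3.962 mm.

3.96 mm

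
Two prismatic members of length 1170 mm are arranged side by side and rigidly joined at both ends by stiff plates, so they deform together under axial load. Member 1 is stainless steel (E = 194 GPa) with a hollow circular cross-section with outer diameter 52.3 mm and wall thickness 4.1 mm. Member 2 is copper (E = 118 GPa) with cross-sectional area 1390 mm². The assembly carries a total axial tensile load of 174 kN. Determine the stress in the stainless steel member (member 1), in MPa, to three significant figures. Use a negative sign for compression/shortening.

A_1 = 620.8 mm².
Equal strain + equilibrium ⇒ each member carries load in proportion to AE: A₁E₁ = 120400000 N, A₂E₂ = 164000000 N, ΣAE = 284500000 N.
σ₁ = P·E₁/ΣAE = 174000·194000/284500000 = 118.7 MPa.

119 MPa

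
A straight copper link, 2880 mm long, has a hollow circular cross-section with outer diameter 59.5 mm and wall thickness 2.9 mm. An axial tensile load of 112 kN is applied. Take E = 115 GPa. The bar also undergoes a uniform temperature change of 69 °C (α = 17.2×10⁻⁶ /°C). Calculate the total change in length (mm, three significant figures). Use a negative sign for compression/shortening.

A = 515.7 mm².
δ_mech = NL/(AE) = 112000·2880/(515.7·115000) = 5.439 mm.
δ_thermal = αLΔT = 17.2e-6·2880·69 = 3.418 mm.
δ = δ_mech + δ_thermal = 8.857 mm.

8.86 mm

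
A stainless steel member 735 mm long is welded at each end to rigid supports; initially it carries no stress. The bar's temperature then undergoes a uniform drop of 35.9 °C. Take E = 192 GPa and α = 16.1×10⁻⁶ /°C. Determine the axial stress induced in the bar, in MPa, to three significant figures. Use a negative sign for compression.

111 MPa

Free thermal expansion αLΔT = 16.1e-6 · 735 · -35.9 = -0.4248 mm.
The walls impose strain ε = −(-0.4248)/735 = 5.7799e-04; σ = Eε = 192000 · 5.7799e-04 = 111 MPa.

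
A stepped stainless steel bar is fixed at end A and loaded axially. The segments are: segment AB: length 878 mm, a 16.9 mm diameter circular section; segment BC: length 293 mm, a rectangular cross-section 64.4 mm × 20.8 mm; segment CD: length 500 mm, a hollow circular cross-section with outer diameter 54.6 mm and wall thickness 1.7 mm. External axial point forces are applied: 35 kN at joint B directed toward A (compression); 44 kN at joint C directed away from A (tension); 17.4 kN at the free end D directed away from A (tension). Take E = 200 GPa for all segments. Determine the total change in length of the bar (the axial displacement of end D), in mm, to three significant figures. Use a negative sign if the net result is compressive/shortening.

Internal axial forces (sectioning from the free end, tension +): N_CD = 17.4 kN, N_BC = 61.4 kN, N_AB = 26.4 kN.
A_AB = 224.3 mm².
A_BC = 1340 mm².
A_CD = 282.5 mm².
δ_AB = 26400·878/(224.3·200000) = 0.5167 mm
δ_BC = 61400·293/(1340·200000) = 0.06715 mm
δ_CD = 17400·500/(282.5·200000) = 0.154 mm
δ = Σδ_i = 0.7378 mm.

0.738 mm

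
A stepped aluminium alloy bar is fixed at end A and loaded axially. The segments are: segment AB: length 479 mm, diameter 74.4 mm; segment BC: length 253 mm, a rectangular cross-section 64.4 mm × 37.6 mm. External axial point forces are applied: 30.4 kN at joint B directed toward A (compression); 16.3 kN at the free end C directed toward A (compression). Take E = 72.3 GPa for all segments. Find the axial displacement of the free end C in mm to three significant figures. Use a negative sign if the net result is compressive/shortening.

-0.0947 mm

Internal axial forces (sectioning from the free end, tension +): N_BC = -16.3 kN, N_AB = -46.7 kN.
A_AB = 4347 mm².
A_BC = 2421 mm².
δ_AB = -46700·479/(4347·72300) = -0.07117 mm
δ_BC = -16300·253/(2421·72300) = -0.02356 mm
δ = Σδ_i = -0.09472 mm.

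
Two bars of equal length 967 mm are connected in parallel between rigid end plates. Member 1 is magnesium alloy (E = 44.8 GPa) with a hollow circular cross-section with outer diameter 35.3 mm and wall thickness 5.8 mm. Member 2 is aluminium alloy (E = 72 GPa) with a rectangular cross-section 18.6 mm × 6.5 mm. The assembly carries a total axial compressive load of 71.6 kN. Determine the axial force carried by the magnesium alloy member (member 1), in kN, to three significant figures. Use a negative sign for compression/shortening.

A_1 = 537.5 mm².
A_2 = 120.9 mm².
Equal strain + equilibrium ⇒ each member carries load in proportion to AE: A₁E₁ = 24080000 N, A₂E₂ = 8705000 N, ΣAE = 32790000 N.
F₁ = P·A₁E₁/ΣAE = -71600·24080000/32790000 = -52590 N.

-52.6 kN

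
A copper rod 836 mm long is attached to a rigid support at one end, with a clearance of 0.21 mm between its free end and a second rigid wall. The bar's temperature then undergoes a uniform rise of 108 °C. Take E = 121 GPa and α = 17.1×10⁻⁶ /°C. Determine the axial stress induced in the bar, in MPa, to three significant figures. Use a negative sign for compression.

-193 MPa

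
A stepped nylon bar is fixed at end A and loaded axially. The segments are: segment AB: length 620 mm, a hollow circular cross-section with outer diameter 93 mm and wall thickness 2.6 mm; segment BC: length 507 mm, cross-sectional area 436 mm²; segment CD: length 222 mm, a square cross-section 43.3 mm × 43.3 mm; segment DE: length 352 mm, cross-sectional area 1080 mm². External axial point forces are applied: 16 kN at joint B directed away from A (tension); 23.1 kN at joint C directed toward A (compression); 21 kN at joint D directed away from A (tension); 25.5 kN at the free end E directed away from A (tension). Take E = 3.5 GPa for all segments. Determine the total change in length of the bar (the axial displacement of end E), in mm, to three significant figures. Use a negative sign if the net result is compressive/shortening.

Internal axial forces (sectioning from the free end, tension +): N_DE = 25.5 kN, N_CD = 46.5 kN, N_BC = 23.4 kN, N_AB = 39.4 kN.
A_AB = 738.4 mm².
A_CD = 1875 mm².
δ_AB = 39400·620/(738.4·3500) = 9.452 mm
δ_BC = 23400·507/(436·3500) = 7.774 mm
δ_CD = 46500·222/(1875·3500) = 1.573 mm
δ_DE = 25500·352/(1080·3500) = 2.375 mm
δ = Σδ_i = 21.17 mm.

21.2 mm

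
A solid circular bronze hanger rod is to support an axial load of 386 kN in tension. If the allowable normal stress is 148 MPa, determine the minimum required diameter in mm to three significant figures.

57.6 mm

Required area A ≥ P/σ_allow = 386000/148 = 2608 mm².
For a solid circular section, d ≥ √(4A/π) = 57.63 mm.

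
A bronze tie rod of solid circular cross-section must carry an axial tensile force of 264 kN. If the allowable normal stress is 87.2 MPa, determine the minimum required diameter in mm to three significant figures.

62.1 mm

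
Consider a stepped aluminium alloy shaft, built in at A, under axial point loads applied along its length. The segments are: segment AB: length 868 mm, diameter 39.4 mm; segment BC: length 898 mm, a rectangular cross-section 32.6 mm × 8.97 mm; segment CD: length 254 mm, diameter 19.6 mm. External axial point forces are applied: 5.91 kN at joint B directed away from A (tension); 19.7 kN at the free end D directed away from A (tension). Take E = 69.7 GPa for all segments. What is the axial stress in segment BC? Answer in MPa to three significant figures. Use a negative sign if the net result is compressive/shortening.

67.4 MPa

Internal axial forces (sectioning from the free end, tension +): N_CD = 19.7 kN, N_BC = 19.7 kN, N_AB = 25.61 kN.
A_BC = 292.4 mm².
σ_BC = N_BC/A_BC = 19700/292.4 = 67.37 MPa.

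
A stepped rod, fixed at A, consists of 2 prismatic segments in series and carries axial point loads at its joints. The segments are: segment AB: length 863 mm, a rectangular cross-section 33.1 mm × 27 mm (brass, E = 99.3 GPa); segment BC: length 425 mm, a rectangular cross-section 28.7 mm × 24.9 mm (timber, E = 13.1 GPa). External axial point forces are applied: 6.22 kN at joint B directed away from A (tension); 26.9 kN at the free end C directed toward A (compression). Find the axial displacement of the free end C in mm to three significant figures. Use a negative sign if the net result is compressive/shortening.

Internal axial forces (sectioning from the free end, tension +): N_BC = -26.9 kN, N_AB = -20.68 kN.
A_AB = 893.7 mm².
A_BC = 714.6 mm².
δ_AB = -20680·863/(893.7·99300) = -0.2011 mm
δ_BC = -26900·425/(714.6·13100) = -1.221 mm
δ = Σδ_i = -1.422 mm.

-1.42 mm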